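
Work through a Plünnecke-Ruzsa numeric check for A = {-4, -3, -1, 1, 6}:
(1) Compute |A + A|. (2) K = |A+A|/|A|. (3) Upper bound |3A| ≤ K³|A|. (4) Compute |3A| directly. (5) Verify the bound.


|A| = 5.
Step 1: Compute A + A by enumerating all 25 pairs.
A + A = {-8, -7, -6, -5, -4, -3, -2, 0, 2, 3, 5, 7, 12}, so |A + A| = 13.
Step 2: Doubling constant K = |A + A|/|A| = 13/5 = 13/5 ≈ 2.6000.
Step 3: Plünnecke-Ruzsa gives |3A| ≤ K³·|A| = (2.6000)³ · 5 ≈ 87.8800.
Step 4: Compute 3A = A + A + A directly by enumerating all triples (a,b,c) ∈ A³; |3A| = 23.
Step 5: Check 23 ≤ 87.8800? Yes ✓.

K = 13/5, Plünnecke-Ruzsa bound K³|A| ≈ 87.8800, |3A| = 23, inequality holds.


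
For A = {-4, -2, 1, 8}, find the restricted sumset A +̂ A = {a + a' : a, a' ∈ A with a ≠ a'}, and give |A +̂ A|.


Restricted sumset: A +̂ A = {a + a' : a ∈ A, a' ∈ A, a ≠ a'}.
Equivalently, take A + A and drop any sum 2a that is achievable ONLY as a + a for a ∈ A (i.e. sums representable only with equal summands).
Enumerate pairs (a, a') with a < a' (symmetric, so each unordered pair gives one sum; this covers all a ≠ a'):
  -4 + -2 = -6
  -4 + 1 = -3
  -4 + 8 = 4
  -2 + 1 = -1
  -2 + 8 = 6
  1 + 8 = 9
Collected distinct sums: {-6, -3, -1, 4, 6, 9}
|A +̂ A| = 6
(Reference bound: |A +̂ A| ≥ 2|A| - 3 for |A| ≥ 2, with |A| = 4 giving ≥ 5.)

|A +̂ A| = 6


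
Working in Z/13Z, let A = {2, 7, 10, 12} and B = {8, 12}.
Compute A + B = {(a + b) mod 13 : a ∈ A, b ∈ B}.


Work in Z/13Z: reduce every sum a + b modulo 13.
Enumerate all 8 pairs:
a = 2: 2+8=10, 2+12=1
a = 7: 7+8=2, 7+12=6
a = 10: 10+8=5, 10+12=9
a = 12: 12+8=7, 12+12=11
Distinct residues collected: {1, 2, 5, 6, 7, 9, 10, 11}
|A + B| = 8 (out of 13 total residues).

A + B = {1, 2, 5, 6, 7, 9, 10, 11}


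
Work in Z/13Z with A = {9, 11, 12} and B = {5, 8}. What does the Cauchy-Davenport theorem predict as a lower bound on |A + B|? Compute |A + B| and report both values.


Cauchy-Davenport: |A + B| ≥ min(p, |A| + |B| - 1) for A, B nonempty in Z/pZ.
|A| = 3, |B| = 2, p = 13.
CD lower bound = min(13, 3 + 2 - 1) = min(13, 4) = 4.
Compute A + B mod 13 directly:
a = 9: 9+5=1, 9+8=4
a = 11: 11+5=3, 11+8=6
a = 12: 12+5=4, 12+8=7
A + B = {1, 3, 4, 6, 7}, so |A + B| = 5.
Verify: 5 ≥ 4? Yes ✓.

CD lower bound = 4, actual |A + B| = 5.


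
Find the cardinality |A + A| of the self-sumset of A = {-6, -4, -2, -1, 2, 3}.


A + A = {a + a' : a, a' ∈ A}; |A| = 6.
General bounds: 2|A| - 1 ≤ |A + A| ≤ |A|(|A|+1)/2, i.e. 11 ≤ |A + A| ≤ 21.
Lower bound 2|A|-1 is attained iff A is an arithmetic progression.
Enumerate sums a + a' for a ≤ a' (symmetric, so this suffices):
a = -6: -6+-6=-12, -6+-4=-10, -6+-2=-8, -6+-1=-7, -6+2=-4, -6+3=-3
a = -4: -4+-4=-8, -4+-2=-6, -4+-1=-5, -4+2=-2, -4+3=-1
a = -2: -2+-2=-4, -2+-1=-3, -2+2=0, -2+3=1
a = -1: -1+-1=-2, -1+2=1, -1+3=2
a = 2: 2+2=4, 2+3=5
a = 3: 3+3=6
Distinct sums: {-12, -10, -8, -7, -6, -5, -4, -3, -2, -1, 0, 1, 2, 4, 5, 6}
|A + A| = 16

|A + A| = 16


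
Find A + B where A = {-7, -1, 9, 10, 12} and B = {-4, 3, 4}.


A + B = {a + b : a ∈ A, b ∈ B}.
Enumerate all |A|·|B| = 5·3 = 15 pairs (a, b) and collect distinct sums.
a = -7: -7+-4=-11, -7+3=-4, -7+4=-3
a = -1: -1+-4=-5, -1+3=2, -1+4=3
a = 9: 9+-4=5, 9+3=12, 9+4=13
a = 10: 10+-4=6, 10+3=13, 10+4=14
a = 12: 12+-4=8, 12+3=15, 12+4=16
Collecting distinct sums: A + B = {-11, -5, -4, -3, 2, 3, 5, 6, 8, 12, 13, 14, 15, 16}
|A + B| = 14

A + B = {-11, -5, -4, -3, 2, 3, 5, 6, 8, 12, 13, 14, 15, 16}


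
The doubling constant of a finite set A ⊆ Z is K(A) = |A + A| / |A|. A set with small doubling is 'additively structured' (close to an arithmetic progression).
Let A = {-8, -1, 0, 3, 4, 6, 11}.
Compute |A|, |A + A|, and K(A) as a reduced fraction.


|A| = 7.
Compute A + A by enumerating all 49 pairs.
A + A = {-16, -9, -8, -5, -4, -2, -1, 0, 2, 3, 4, 5, 6, 7, 8, 9, 10, 11, 12, 14, 15, 17, 22}, so |A + A| = 23.
K = |A + A| / |A| = 23/7 (already in lowest terms) ≈ 3.2857.
Reference: AP of size 7 gives K = 13/7 ≈ 1.8571; a fully generic set of size 7 gives K ≈ 4.0000.

|A| = 7, |A + A| = 23, K = 23/7.


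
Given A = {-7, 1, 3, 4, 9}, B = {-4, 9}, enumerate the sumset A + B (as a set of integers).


A + B = {a + b : a ∈ A, b ∈ B}.
Enumerate all |A|·|B| = 5·2 = 10 pairs (a, b) and collect distinct sums.
a = -7: -7+-4=-11, -7+9=2
a = 1: 1+-4=-3, 1+9=10
a = 3: 3+-4=-1, 3+9=12
a = 4: 4+-4=0, 4+9=13
a = 9: 9+-4=5, 9+9=18
Collecting distinct sums: A + B = {-11, -3, -1, 0, 2, 5, 10, 12, 13, 18}
|A + B| = 10

A + B = {-11, -3, -1, 0, 2, 5, 10, 12, 13, 18}


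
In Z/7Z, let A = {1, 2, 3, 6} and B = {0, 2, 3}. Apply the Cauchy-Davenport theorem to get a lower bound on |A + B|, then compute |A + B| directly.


Cauchy-Davenport: |A + B| ≥ min(p, |A| + |B| - 1) for A, B nonempty in Z/pZ.
|A| = 4, |B| = 3, p = 7.
CD lower bound = min(7, 4 + 3 - 1) = min(7, 6) = 6.
Compute A + B mod 7 directly:
a = 1: 1+0=1, 1+2=3, 1+3=4
a = 2: 2+0=2, 2+2=4, 2+3=5
a = 3: 3+0=3, 3+2=5, 3+3=6
a = 6: 6+0=6, 6+2=1, 6+3=2
A + B = {1, 2, 3, 4, 5, 6}, so |A + B| = 6.
Verify: 6 ≥ 6? Yes ✓.

CD lower bound = 6, actual |A + B| = 6.


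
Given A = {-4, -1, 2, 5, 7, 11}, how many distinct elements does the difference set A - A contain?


A - A = {a - a' : a, a' ∈ A}; |A| = 6.
Bounds: 2|A|-1 ≤ |A - A| ≤ |A|² - |A| + 1, i.e. 11 ≤ |A - A| ≤ 31.
Note: 0 ∈ A - A always (from a - a). The set is symmetric: if d ∈ A - A then -d ∈ A - A.
Enumerate nonzero differences d = a - a' with a > a' (then include -d):
Positive differences: {2, 3, 4, 5, 6, 8, 9, 11, 12, 15}
Full difference set: {0} ∪ (positive diffs) ∪ (negative diffs).
|A - A| = 1 + 2·10 = 21 (matches direct enumeration: 21).

|A - A| = 21


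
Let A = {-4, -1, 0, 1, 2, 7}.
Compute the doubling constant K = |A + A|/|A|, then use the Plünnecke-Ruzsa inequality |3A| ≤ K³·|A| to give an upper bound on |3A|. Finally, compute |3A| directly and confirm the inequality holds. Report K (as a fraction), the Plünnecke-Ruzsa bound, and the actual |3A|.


|A| = 6.
Step 1: Compute A + A by enumerating all 36 pairs.
A + A = {-8, -5, -4, -3, -2, -1, 0, 1, 2, 3, 4, 6, 7, 8, 9, 14}, so |A + A| = 16.
Step 2: Doubling constant K = |A + A|/|A| = 16/6 = 16/6 ≈ 2.6667.
Step 3: Plünnecke-Ruzsa gives |3A| ≤ K³·|A| = (2.6667)³ · 6 ≈ 113.7778.
Step 4: Compute 3A = A + A + A directly by enumerating all triples (a,b,c) ∈ A³; |3A| = 27.
Step 5: Check 27 ≤ 113.7778? Yes ✓.

K = 16/6, Plünnecke-Ruzsa bound K³|A| ≈ 113.7778, |3A| = 27, inequality holds.


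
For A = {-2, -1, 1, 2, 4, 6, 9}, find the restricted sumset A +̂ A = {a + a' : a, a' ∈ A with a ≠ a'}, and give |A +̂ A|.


Restricted sumset: A +̂ A = {a + a' : a ∈ A, a' ∈ A, a ≠ a'}.
Equivalently, take A + A and drop any sum 2a that is achievable ONLY as a + a for a ∈ A (i.e. sums representable only with equal summands).
Enumerate pairs (a, a') with a < a' (symmetric, so each unordered pair gives one sum; this covers all a ≠ a'):
  -2 + -1 = -3
  -2 + 1 = -1
  -2 + 2 = 0
  -2 + 4 = 2
  -2 + 6 = 4
  -2 + 9 = 7
  -1 + 1 = 0
  -1 + 2 = 1
  -1 + 4 = 3
  -1 + 6 = 5
  -1 + 9 = 8
  1 + 2 = 3
  1 + 4 = 5
  1 + 6 = 7
  1 + 9 = 10
  2 + 4 = 6
  2 + 6 = 8
  2 + 9 = 11
  4 + 6 = 10
  4 + 9 = 13
  6 + 9 = 15
Collected distinct sums: {-3, -1, 0, 1, 2, 3, 4, 5, 6, 7, 8, 10, 11, 13, 15}
|A +̂ A| = 15
(Reference bound: |A +̂ A| ≥ 2|A| - 3 for |A| ≥ 2, with |A| = 7 giving ≥ 11.)

|A +̂ A| = 15


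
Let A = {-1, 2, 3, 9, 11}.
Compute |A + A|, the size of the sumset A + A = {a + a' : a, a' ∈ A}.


A + A = {a + a' : a, a' ∈ A}; |A| = 5.
General bounds: 2|A| - 1 ≤ |A + A| ≤ |A|(|A|+1)/2, i.e. 9 ≤ |A + A| ≤ 15.
Lower bound 2|A|-1 is attained iff A is an arithmetic progression.
Enumerate sums a + a' for a ≤ a' (symmetric, so this suffices):
a = -1: -1+-1=-2, -1+2=1, -1+3=2, -1+9=8, -1+11=10
a = 2: 2+2=4, 2+3=5, 2+9=11, 2+11=13
a = 3: 3+3=6, 3+9=12, 3+11=14
a = 9: 9+9=18, 9+11=20
a = 11: 11+11=22
Distinct sums: {-2, 1, 2, 4, 5, 6, 8, 10, 11, 12, 13, 14, 18, 20, 22}
|A + A| = 15

|A + A| = 15


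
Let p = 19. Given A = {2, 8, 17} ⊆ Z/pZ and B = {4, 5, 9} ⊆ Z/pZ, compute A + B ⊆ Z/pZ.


Work in Z/19Z: reduce every sum a + b modulo 19.
Enumerate all 9 pairs:
a = 2: 2+4=6, 2+5=7, 2+9=11
a = 8: 8+4=12, 8+5=13, 8+9=17
a = 17: 17+4=2, 17+5=3, 17+9=7
Distinct residues collected: {2, 3, 6, 7, 11, 12, 13, 17}
|A + B| = 8 (out of 19 total residues).

A + B = {2, 3, 6, 7, 11, 12, 13, 17}


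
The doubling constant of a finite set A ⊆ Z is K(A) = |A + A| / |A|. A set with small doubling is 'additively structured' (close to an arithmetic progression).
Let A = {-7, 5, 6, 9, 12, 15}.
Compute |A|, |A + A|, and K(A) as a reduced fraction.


|A| = 6.
Compute A + A by enumerating all 36 pairs.
A + A = {-14, -2, -1, 2, 5, 8, 10, 11, 12, 14, 15, 17, 18, 20, 21, 24, 27, 30}, so |A + A| = 18.
K = |A + A| / |A| = 18/6 = 3/1 ≈ 3.0000.
Reference: AP of size 6 gives K = 11/6 ≈ 1.8333; a fully generic set of size 6 gives K ≈ 3.5000.

|A| = 6, |A + A| = 18, K = 18/6 = 3/1.


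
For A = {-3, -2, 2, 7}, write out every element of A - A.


A - A = {a - a' : a, a' ∈ A}.
Compute a - a' for each ordered pair (a, a'):
a = -3: -3--3=0, -3--2=-1, -3-2=-5, -3-7=-10
a = -2: -2--3=1, -2--2=0, -2-2=-4, -2-7=-9
a = 2: 2--3=5, 2--2=4, 2-2=0, 2-7=-5
a = 7: 7--3=10, 7--2=9, 7-2=5, 7-7=0
Collecting distinct values (and noting 0 appears from a-a):
A - A = {-10, -9, -5, -4, -1, 0, 1, 4, 5, 9, 10}
|A - A| = 11

A - A = {-10, -9, -5, -4, -1, 0, 1, 4, 5, 9, 10}


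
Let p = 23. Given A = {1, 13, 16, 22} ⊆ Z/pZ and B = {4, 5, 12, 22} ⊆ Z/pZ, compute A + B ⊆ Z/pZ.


Work in Z/23Z: reduce every sum a + b modulo 23.
Enumerate all 16 pairs:
a = 1: 1+4=5, 1+5=6, 1+12=13, 1+22=0
a = 13: 13+4=17, 13+5=18, 13+12=2, 13+22=12
a = 16: 16+4=20, 16+5=21, 16+12=5, 16+22=15
a = 22: 22+4=3, 22+5=4, 22+12=11, 22+22=21
Distinct residues collected: {0, 2, 3, 4, 5, 6, 11, 12, 13, 15, 17, 18, 20, 21}
|A + B| = 14 (out of 23 total residues).

A + B = {0, 2, 3, 4, 5, 6, 11, 12, 13, 15, 17, 18, 20, 21}


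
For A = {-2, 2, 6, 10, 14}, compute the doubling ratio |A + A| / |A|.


|A| = 5.
Compute A + A by enumerating all 25 pairs.
A + A = {-4, 0, 4, 8, 12, 16, 20, 24, 28}, so |A + A| = 9.
K = |A + A| / |A| = 9/5 (already in lowest terms) ≈ 1.8000.
Reference: AP of size 5 gives K = 9/5 ≈ 1.8000; a fully generic set of size 5 gives K ≈ 3.0000.

|A| = 5, |A + A| = 9, K = 9/5.


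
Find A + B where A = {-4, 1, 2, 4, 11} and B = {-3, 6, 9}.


A + B = {a + b : a ∈ A, b ∈ B}.
Enumerate all |A|·|B| = 5·3 = 15 pairs (a, b) and collect distinct sums.
a = -4: -4+-3=-7, -4+6=2, -4+9=5
a = 1: 1+-3=-2, 1+6=7, 1+9=10
a = 2: 2+-3=-1, 2+6=8, 2+9=11
a = 4: 4+-3=1, 4+6=10, 4+9=13
a = 11: 11+-3=8, 11+6=17, 11+9=20
Collecting distinct sums: A + B = {-7, -2, -1, 1, 2, 5, 7, 8, 10, 11, 13, 17, 20}
|A + B| = 13

A + B = {-7, -2, -1, 1, 2, 5, 7, 8, 10, 11, 13, 17, 20}


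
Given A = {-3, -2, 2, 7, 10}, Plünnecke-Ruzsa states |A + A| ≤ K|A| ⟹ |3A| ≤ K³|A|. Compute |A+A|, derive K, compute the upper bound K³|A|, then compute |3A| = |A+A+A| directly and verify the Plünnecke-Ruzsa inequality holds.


|A| = 5.
Step 1: Compute A + A by enumerating all 25 pairs.
A + A = {-6, -5, -4, -1, 0, 4, 5, 7, 8, 9, 12, 14, 17, 20}, so |A + A| = 14.
Step 2: Doubling constant K = |A + A|/|A| = 14/5 = 14/5 ≈ 2.8000.
Step 3: Plünnecke-Ruzsa gives |3A| ≤ K³·|A| = (2.8000)³ · 5 ≈ 109.7600.
Step 4: Compute 3A = A + A + A directly by enumerating all triples (a,b,c) ∈ A³; |3A| = 29.
Step 5: Check 29 ≤ 109.7600? Yes ✓.

K = 14/5, Plünnecke-Ruzsa bound K³|A| ≈ 109.7600, |3A| = 29, inequality holds.


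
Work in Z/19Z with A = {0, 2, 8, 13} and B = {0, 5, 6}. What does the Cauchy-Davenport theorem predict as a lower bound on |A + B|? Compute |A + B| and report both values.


Cauchy-Davenport: |A + B| ≥ min(p, |A| + |B| - 1) for A, B nonempty in Z/pZ.
|A| = 4, |B| = 3, p = 19.
CD lower bound = min(19, 4 + 3 - 1) = min(19, 6) = 6.
Compute A + B mod 19 directly:
a = 0: 0+0=0, 0+5=5, 0+6=6
a = 2: 2+0=2, 2+5=7, 2+6=8
a = 8: 8+0=8, 8+5=13, 8+6=14
a = 13: 13+0=13, 13+5=18, 13+6=0
A + B = {0, 2, 5, 6, 7, 8, 13, 14, 18}, so |A + B| = 9.
Verify: 9 ≥ 6? Yes ✓.

CD lower bound = 6, actual |A + B| = 9.


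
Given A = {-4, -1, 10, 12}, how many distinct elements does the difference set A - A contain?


A - A = {a - a' : a, a' ∈ A}; |A| = 4.
Bounds: 2|A|-1 ≤ |A - A| ≤ |A|² - |A| + 1, i.e. 7 ≤ |A - A| ≤ 13.
Note: 0 ∈ A - A always (from a - a). The set is symmetric: if d ∈ A - A then -d ∈ A - A.
Enumerate nonzero differences d = a - a' with a > a' (then include -d):
Positive differences: {2, 3, 11, 13, 14, 16}
Full difference set: {0} ∪ (positive diffs) ∪ (negative diffs).
|A - A| = 1 + 2·6 = 13 (matches direct enumeration: 13).

|A - A| = 13


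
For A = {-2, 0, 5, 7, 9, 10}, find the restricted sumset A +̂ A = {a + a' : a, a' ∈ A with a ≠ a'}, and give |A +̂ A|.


Restricted sumset: A +̂ A = {a + a' : a ∈ A, a' ∈ A, a ≠ a'}.
Equivalently, take A + A and drop any sum 2a that is achievable ONLY as a + a for a ∈ A (i.e. sums representable only with equal summands).
Enumerate pairs (a, a') with a < a' (symmetric, so each unordered pair gives one sum; this covers all a ≠ a'):
  -2 + 0 = -2
  -2 + 5 = 3
  -2 + 7 = 5
  -2 + 9 = 7
  -2 + 10 = 8
  0 + 5 = 5
  0 + 7 = 7
  0 + 9 = 9
  0 + 10 = 10
  5 + 7 = 12
  5 + 9 = 14
  5 + 10 = 15
  7 + 9 = 16
  7 + 10 = 17
  9 + 10 = 19
Collected distinct sums: {-2, 3, 5, 7, 8, 9, 10, 12, 14, 15, 16, 17, 19}
|A +̂ A| = 13
(Reference bound: |A +̂ A| ≥ 2|A| - 3 for |A| ≥ 2, with |A| = 6 giving ≥ 9.)

|A +̂ A| = 13


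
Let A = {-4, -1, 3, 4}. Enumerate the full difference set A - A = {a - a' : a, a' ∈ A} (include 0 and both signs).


A - A = {a - a' : a, a' ∈ A}.
Compute a - a' for each ordered pair (a, a'):
a = -4: -4--4=0, -4--1=-3, -4-3=-7, -4-4=-8
a = -1: -1--4=3, -1--1=0, -1-3=-4, -1-4=-5
a = 3: 3--4=7, 3--1=4, 3-3=0, 3-4=-1
a = 4: 4--4=8, 4--1=5, 4-3=1, 4-4=0
Collecting distinct values (and noting 0 appears from a-a):
A - A = {-8, -7, -5, -4, -3, -1, 0, 1, 3, 4, 5, 7, 8}
|A - A| = 13

A - A = {-8, -7, -5, -4, -3, -1, 0, 1, 3, 4, 5, 7, 8}


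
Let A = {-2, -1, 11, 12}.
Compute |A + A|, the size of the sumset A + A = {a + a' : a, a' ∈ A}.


A + A = {a + a' : a, a' ∈ A}; |A| = 4.
General bounds: 2|A| - 1 ≤ |A + A| ≤ |A|(|A|+1)/2, i.e. 7 ≤ |A + A| ≤ 10.
Lower bound 2|A|-1 is attained iff A is an arithmetic progression.
Enumerate sums a + a' for a ≤ a' (symmetric, so this suffices):
a = -2: -2+-2=-4, -2+-1=-3, -2+11=9, -2+12=10
a = -1: -1+-1=-2, -1+11=10, -1+12=11
a = 11: 11+11=22, 11+12=23
a = 12: 12+12=24
Distinct sums: {-4, -3, -2, 9, 10, 11, 22, 23, 24}
|A + A| = 9

|A + A| = 9


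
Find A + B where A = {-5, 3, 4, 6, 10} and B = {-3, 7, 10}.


A + B = {a + b : a ∈ A, b ∈ B}.
Enumerate all |A|·|B| = 5·3 = 15 pairs (a, b) and collect distinct sums.
a = -5: -5+-3=-8, -5+7=2, -5+10=5
a = 3: 3+-3=0, 3+7=10, 3+10=13
a = 4: 4+-3=1, 4+7=11, 4+10=14
a = 6: 6+-3=3, 6+7=13, 6+10=16
a = 10: 10+-3=7, 10+7=17, 10+10=20
Collecting distinct sums: A + B = {-8, 0, 1, 2, 3, 5, 7, 10, 11, 13, 14, 16, 17, 20}
|A + B| = 14

A + B = {-8, 0, 1, 2, 3, 5, 7, 10, 11, 13, 14, 16, 17, 20}


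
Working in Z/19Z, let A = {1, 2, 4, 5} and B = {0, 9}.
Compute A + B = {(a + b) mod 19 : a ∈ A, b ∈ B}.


Work in Z/19Z: reduce every sum a + b modulo 19.
Enumerate all 8 pairs:
a = 1: 1+0=1, 1+9=10
a = 2: 2+0=2, 2+9=11
a = 4: 4+0=4, 4+9=13
a = 5: 5+0=5, 5+9=14
Distinct residues collected: {1, 2, 4, 5, 10, 11, 13, 14}
|A + B| = 8 (out of 19 total residues).

A + B = {1, 2, 4, 5, 10, 11, 13, 14}


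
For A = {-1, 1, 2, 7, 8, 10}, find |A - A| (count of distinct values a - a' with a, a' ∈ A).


A - A = {a - a' : a, a' ∈ A}; |A| = 6.
Bounds: 2|A|-1 ≤ |A - A| ≤ |A|² - |A| + 1, i.e. 11 ≤ |A - A| ≤ 31.
Note: 0 ∈ A - A always (from a - a). The set is symmetric: if d ∈ A - A then -d ∈ A - A.
Enumerate nonzero differences d = a - a' with a > a' (then include -d):
Positive differences: {1, 2, 3, 5, 6, 7, 8, 9, 11}
Full difference set: {0} ∪ (positive diffs) ∪ (negative diffs).
|A - A| = 1 + 2·9 = 19 (matches direct enumeration: 19).

|A - A| = 19


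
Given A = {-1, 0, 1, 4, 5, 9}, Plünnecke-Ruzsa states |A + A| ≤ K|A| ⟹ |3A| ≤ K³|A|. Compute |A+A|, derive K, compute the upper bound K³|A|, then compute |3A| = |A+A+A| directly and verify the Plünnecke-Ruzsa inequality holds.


|A| = 6.
Step 1: Compute A + A by enumerating all 36 pairs.
A + A = {-2, -1, 0, 1, 2, 3, 4, 5, 6, 8, 9, 10, 13, 14, 18}, so |A + A| = 15.
Step 2: Doubling constant K = |A + A|/|A| = 15/6 = 15/6 ≈ 2.5000.
Step 3: Plünnecke-Ruzsa gives |3A| ≤ K³·|A| = (2.5000)³ · 6 ≈ 93.7500.
Step 4: Compute 3A = A + A + A directly by enumerating all triples (a,b,c) ∈ A³; |3A| = 25.
Step 5: Check 25 ≤ 93.7500? Yes ✓.

K = 15/6, Plünnecke-Ruzsa bound K³|A| ≈ 93.7500, |3A| = 25, inequality holds.


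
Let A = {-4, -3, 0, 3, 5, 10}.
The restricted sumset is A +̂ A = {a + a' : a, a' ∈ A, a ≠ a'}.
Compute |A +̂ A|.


Restricted sumset: A +̂ A = {a + a' : a ∈ A, a' ∈ A, a ≠ a'}.
Equivalently, take A + A and drop any sum 2a that is achievable ONLY as a + a for a ∈ A (i.e. sums representable only with equal summands).
Enumerate pairs (a, a') with a < a' (symmetric, so each unordered pair gives one sum; this covers all a ≠ a'):
  -4 + -3 = -7
  -4 + 0 = -4
  -4 + 3 = -1
  -4 + 5 = 1
  -4 + 10 = 6
  -3 + 0 = -3
  -3 + 3 = 0
  -3 + 5 = 2
  -3 + 10 = 7
  0 + 3 = 3
  0 + 5 = 5
  0 + 10 = 10
  3 + 5 = 8
  3 + 10 = 13
  5 + 10 = 15
Collected distinct sums: {-7, -4, -3, -1, 0, 1, 2, 3, 5, 6, 7, 8, 10, 13, 15}
|A +̂ A| = 15
(Reference bound: |A +̂ A| ≥ 2|A| - 3 for |A| ≥ 2, with |A| = 6 giving ≥ 9.)

|A +̂ A| = 15


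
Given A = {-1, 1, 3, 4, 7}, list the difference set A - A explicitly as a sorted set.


A - A = {a - a' : a, a' ∈ A}.
Compute a - a' for each ordered pair (a, a'):
a = -1: -1--1=0, -1-1=-2, -1-3=-4, -1-4=-5, -1-7=-8
a = 1: 1--1=2, 1-1=0, 1-3=-2, 1-4=-3, 1-7=-6
a = 3: 3--1=4, 3-1=2, 3-3=0, 3-4=-1, 3-7=-4
a = 4: 4--1=5, 4-1=3, 4-3=1, 4-4=0, 4-7=-3
a = 7: 7--1=8, 7-1=6, 7-3=4, 7-4=3, 7-7=0
Collecting distinct values (and noting 0 appears from a-a):
A - A = {-8, -6, -5, -4, -3, -2, -1, 0, 1, 2, 3, 4, 5, 6, 8}
|A - A| = 15

A - A = {-8, -6, -5, -4, -3, -2, -1, 0, 1, 2, 3, 4, 5, 6, 8}


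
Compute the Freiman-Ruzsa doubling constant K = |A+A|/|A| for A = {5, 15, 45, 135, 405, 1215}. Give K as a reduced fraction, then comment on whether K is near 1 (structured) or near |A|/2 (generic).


|A| = 6.
Compute A + A by enumerating all 36 pairs.
A + A = {10, 20, 30, 50, 60, 90, 140, 150, 180, 270, 410, 420, 450, 540, 810, 1220, 1230, 1260, 1350, 1620, 2430}, so |A + A| = 21.
K = |A + A| / |A| = 21/6 = 7/2 ≈ 3.5000.
Reference: AP of size 6 gives K = 11/6 ≈ 1.8333; a fully generic set of size 6 gives K ≈ 3.5000.

|A| = 6, |A + A| = 21, K = 21/6 = 7/2.


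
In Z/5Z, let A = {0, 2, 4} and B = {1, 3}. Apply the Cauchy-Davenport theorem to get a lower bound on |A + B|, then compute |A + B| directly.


Cauchy-Davenport: |A + B| ≥ min(p, |A| + |B| - 1) for A, B nonempty in Z/pZ.
|A| = 3, |B| = 2, p = 5.
CD lower bound = min(5, 3 + 2 - 1) = min(5, 4) = 4.
Compute A + B mod 5 directly:
a = 0: 0+1=1, 0+3=3
a = 2: 2+1=3, 2+3=0
a = 4: 4+1=0, 4+3=2
A + B = {0, 1, 2, 3}, so |A + B| = 4.
Verify: 4 ≥ 4? Yes ✓.

CD lower bound = 4, actual |A + B| = 4.


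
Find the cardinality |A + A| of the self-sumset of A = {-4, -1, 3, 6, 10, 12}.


A + A = {a + a' : a, a' ∈ A}; |A| = 6.
General bounds: 2|A| - 1 ≤ |A + A| ≤ |A|(|A|+1)/2, i.e. 11 ≤ |A + A| ≤ 21.
Lower bound 2|A|-1 is attained iff A is an arithmetic progression.
Enumerate sums a + a' for a ≤ a' (symmetric, so this suffices):
a = -4: -4+-4=-8, -4+-1=-5, -4+3=-1, -4+6=2, -4+10=6, -4+12=8
a = -1: -1+-1=-2, -1+3=2, -1+6=5, -1+10=9, -1+12=11
a = 3: 3+3=6, 3+6=9, 3+10=13, 3+12=15
a = 6: 6+6=12, 6+10=16, 6+12=18
a = 10: 10+10=20, 10+12=22
a = 12: 12+12=24
Distinct sums: {-8, -5, -2, -1, 2, 5, 6, 8, 9, 11, 12, 13, 15, 16, 18, 20, 22, 24}
|A + A| = 18

|A + A| = 18


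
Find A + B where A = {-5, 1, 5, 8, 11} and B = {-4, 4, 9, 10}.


A + B = {a + b : a ∈ A, b ∈ B}.
Enumerate all |A|·|B| = 5·4 = 20 pairs (a, b) and collect distinct sums.
a = -5: -5+-4=-9, -5+4=-1, -5+9=4, -5+10=5
a = 1: 1+-4=-3, 1+4=5, 1+9=10, 1+10=11
a = 5: 5+-4=1, 5+4=9, 5+9=14, 5+10=15
a = 8: 8+-4=4, 8+4=12, 8+9=17, 8+10=18
a = 11: 11+-4=7, 11+4=15, 11+9=20, 11+10=21
Collecting distinct sums: A + B = {-9, -3, -1, 1, 4, 5, 7, 9, 10, 11, 12, 14, 15, 17, 18, 20, 21}
|A + B| = 17

A + B = {-9, -3, -1, 1, 4, 5, 7, 9, 10, 11, 12, 14, 15, 17, 18, 20, 21}


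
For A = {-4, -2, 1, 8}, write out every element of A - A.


A - A = {a - a' : a, a' ∈ A}.
Compute a - a' for each ordered pair (a, a'):
a = -4: -4--4=0, -4--2=-2, -4-1=-5, -4-8=-12
a = -2: -2--4=2, -2--2=0, -2-1=-3, -2-8=-10
a = 1: 1--4=5, 1--2=3, 1-1=0, 1-8=-7
a = 8: 8--4=12, 8--2=10, 8-1=7, 8-8=0
Collecting distinct values (and noting 0 appears from a-a):
A - A = {-12, -10, -7, -5, -3, -2, 0, 2, 3, 5, 7, 10, 12}
|A - A| = 13

A - A = {-12, -10, -7, -5, -3, -2, 0, 2, 3, 5, 7, 10, 12}


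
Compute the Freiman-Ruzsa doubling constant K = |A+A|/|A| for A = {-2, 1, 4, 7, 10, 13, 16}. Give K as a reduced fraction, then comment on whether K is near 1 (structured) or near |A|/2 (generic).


|A| = 7.
Compute A + A by enumerating all 49 pairs.
A + A = {-4, -1, 2, 5, 8, 11, 14, 17, 20, 23, 26, 29, 32}, so |A + A| = 13.
K = |A + A| / |A| = 13/7 (already in lowest terms) ≈ 1.8571.
Reference: AP of size 7 gives K = 13/7 ≈ 1.8571; a fully generic set of size 7 gives K ≈ 4.0000.

|A| = 7, |A + A| = 13, K = 13/7.


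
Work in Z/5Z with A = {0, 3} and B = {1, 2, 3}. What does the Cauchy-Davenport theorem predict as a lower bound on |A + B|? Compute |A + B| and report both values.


Cauchy-Davenport: |A + B| ≥ min(p, |A| + |B| - 1) for A, B nonempty in Z/pZ.
|A| = 2, |B| = 3, p = 5.
CD lower bound = min(5, 2 + 3 - 1) = min(5, 4) = 4.
Compute A + B mod 5 directly:
a = 0: 0+1=1, 0+2=2, 0+3=3
a = 3: 3+1=4, 3+2=0, 3+3=1
A + B = {0, 1, 2, 3, 4}, so |A + B| = 5.
Verify: 5 ≥ 4? Yes ✓.

CD lower bound = 4, actual |A + B| = 5.


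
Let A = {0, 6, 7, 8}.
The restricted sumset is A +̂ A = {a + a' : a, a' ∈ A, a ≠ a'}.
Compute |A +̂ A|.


Restricted sumset: A +̂ A = {a + a' : a ∈ A, a' ∈ A, a ≠ a'}.
Equivalently, take A + A and drop any sum 2a that is achievable ONLY as a + a for a ∈ A (i.e. sums representable only with equal summands).
Enumerate pairs (a, a') with a < a' (symmetric, so each unordered pair gives one sum; this covers all a ≠ a'):
  0 + 6 = 6
  0 + 7 = 7
  0 + 8 = 8
  6 + 7 = 13
  6 + 8 = 14
  7 + 8 = 15
Collected distinct sums: {6, 7, 8, 13, 14, 15}
|A +̂ A| = 6
(Reference bound: |A +̂ A| ≥ 2|A| - 3 for |A| ≥ 2, with |A| = 4 giving ≥ 5.)

|A +̂ A| = 6


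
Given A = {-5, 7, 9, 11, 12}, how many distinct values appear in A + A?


A + A = {a + a' : a, a' ∈ A}; |A| = 5.
General bounds: 2|A| - 1 ≤ |A + A| ≤ |A|(|A|+1)/2, i.e. 9 ≤ |A + A| ≤ 15.
Lower bound 2|A|-1 is attained iff A is an arithmetic progression.
Enumerate sums a + a' for a ≤ a' (symmetric, so this suffices):
a = -5: -5+-5=-10, -5+7=2, -5+9=4, -5+11=6, -5+12=7
a = 7: 7+7=14, 7+9=16, 7+11=18, 7+12=19
a = 9: 9+9=18, 9+11=20, 9+12=21
a = 11: 11+11=22, 11+12=23
a = 12: 12+12=24
Distinct sums: {-10, 2, 4, 6, 7, 14, 16, 18, 19, 20, 21, 22, 23, 24}
|A + A| = 14

|A + A| = 14


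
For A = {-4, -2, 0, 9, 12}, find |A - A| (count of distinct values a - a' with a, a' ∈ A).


A - A = {a - a' : a, a' ∈ A}; |A| = 5.
Bounds: 2|A|-1 ≤ |A - A| ≤ |A|² - |A| + 1, i.e. 9 ≤ |A - A| ≤ 21.
Note: 0 ∈ A - A always (from a - a). The set is symmetric: if d ∈ A - A then -d ∈ A - A.
Enumerate nonzero differences d = a - a' with a > a' (then include -d):
Positive differences: {2, 3, 4, 9, 11, 12, 13, 14, 16}
Full difference set: {0} ∪ (positive diffs) ∪ (negative diffs).
|A - A| = 1 + 2·9 = 19 (matches direct enumeration: 19).

|A - A| = 19


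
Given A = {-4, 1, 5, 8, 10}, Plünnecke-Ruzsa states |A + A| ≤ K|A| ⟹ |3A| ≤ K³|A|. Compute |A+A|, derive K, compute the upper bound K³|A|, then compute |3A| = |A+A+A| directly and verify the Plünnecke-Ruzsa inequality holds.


|A| = 5.
Step 1: Compute A + A by enumerating all 25 pairs.
A + A = {-8, -3, 1, 2, 4, 6, 9, 10, 11, 13, 15, 16, 18, 20}, so |A + A| = 14.
Step 2: Doubling constant K = |A + A|/|A| = 14/5 = 14/5 ≈ 2.8000.
Step 3: Plünnecke-Ruzsa gives |3A| ≤ K³·|A| = (2.8000)³ · 5 ≈ 109.7600.
Step 4: Compute 3A = A + A + A directly by enumerating all triples (a,b,c) ∈ A³; |3A| = 28.
Step 5: Check 28 ≤ 109.7600? Yes ✓.

K = 14/5, Plünnecke-Ruzsa bound K³|A| ≈ 109.7600, |3A| = 28, inequality holds.


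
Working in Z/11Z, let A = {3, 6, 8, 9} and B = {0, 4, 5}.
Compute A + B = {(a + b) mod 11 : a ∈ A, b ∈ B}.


Work in Z/11Z: reduce every sum a + b modulo 11.
Enumerate all 12 pairs:
a = 3: 3+0=3, 3+4=7, 3+5=8
a = 6: 6+0=6, 6+4=10, 6+5=0
a = 8: 8+0=8, 8+4=1, 8+5=2
a = 9: 9+0=9, 9+4=2, 9+5=3
Distinct residues collected: {0, 1, 2, 3, 6, 7, 8, 9, 10}
|A + B| = 9 (out of 11 total residues).

A + B = {0, 1, 2, 3, 6, 7, 8, 9, 10}


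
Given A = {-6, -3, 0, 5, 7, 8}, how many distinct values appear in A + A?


A + A = {a + a' : a, a' ∈ A}; |A| = 6.
General bounds: 2|A| - 1 ≤ |A + A| ≤ |A|(|A|+1)/2, i.e. 11 ≤ |A + A| ≤ 21.
Lower bound 2|A|-1 is attained iff A is an arithmetic progression.
Enumerate sums a + a' for a ≤ a' (symmetric, so this suffices):
a = -6: -6+-6=-12, -6+-3=-9, -6+0=-6, -6+5=-1, -6+7=1, -6+8=2
a = -3: -3+-3=-6, -3+0=-3, -3+5=2, -3+7=4, -3+8=5
a = 0: 0+0=0, 0+5=5, 0+7=7, 0+8=8
a = 5: 5+5=10, 5+7=12, 5+8=13
a = 7: 7+7=14, 7+8=15
a = 8: 8+8=16
Distinct sums: {-12, -9, -6, -3, -1, 0, 1, 2, 4, 5, 7, 8, 10, 12, 13, 14, 15, 16}
|A + A| = 18

|A + A| = 18


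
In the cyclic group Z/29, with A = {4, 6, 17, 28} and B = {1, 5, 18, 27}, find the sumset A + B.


Work in Z/29Z: reduce every sum a + b modulo 29.
Enumerate all 16 pairs:
a = 4: 4+1=5, 4+5=9, 4+18=22, 4+27=2
a = 6: 6+1=7, 6+5=11, 6+18=24, 6+27=4
a = 17: 17+1=18, 17+5=22, 17+18=6, 17+27=15
a = 28: 28+1=0, 28+5=4, 28+18=17, 28+27=26
Distinct residues collected: {0, 2, 4, 5, 6, 7, 9, 11, 15, 17, 18, 22, 24, 26}
|A + B| = 14 (out of 29 total residues).

A + B = {0, 2, 4, 5, 6, 7, 9, 11, 15, 17, 18, 22, 24, 26}


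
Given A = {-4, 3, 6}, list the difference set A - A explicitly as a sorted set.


A - A = {a - a' : a, a' ∈ A}.
Compute a - a' for each ordered pair (a, a'):
a = -4: -4--4=0, -4-3=-7, -4-6=-10
a = 3: 3--4=7, 3-3=0, 3-6=-3
a = 6: 6--4=10, 6-3=3, 6-6=0
Collecting distinct values (and noting 0 appears from a-a):
A - A = {-10, -7, -3, 0, 3, 7, 10}
|A - A| = 7

A - A = {-10, -7, -3, 0, 3, 7, 10}


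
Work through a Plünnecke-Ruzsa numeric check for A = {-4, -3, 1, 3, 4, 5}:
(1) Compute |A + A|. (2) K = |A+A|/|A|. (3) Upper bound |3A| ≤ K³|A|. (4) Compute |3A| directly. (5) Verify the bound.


|A| = 6.
Step 1: Compute A + A by enumerating all 36 pairs.
A + A = {-8, -7, -6, -3, -2, -1, 0, 1, 2, 4, 5, 6, 7, 8, 9, 10}, so |A + A| = 16.
Step 2: Doubling constant K = |A + A|/|A| = 16/6 = 16/6 ≈ 2.6667.
Step 3: Plünnecke-Ruzsa gives |3A| ≤ K³·|A| = (2.6667)³ · 6 ≈ 113.7778.
Step 4: Compute 3A = A + A + A directly by enumerating all triples (a,b,c) ∈ A³; |3A| = 27.
Step 5: Check 27 ≤ 113.7778? Yes ✓.

K = 16/6, Plünnecke-Ruzsa bound K³|A| ≈ 113.7778, |3A| = 27, inequality holds.


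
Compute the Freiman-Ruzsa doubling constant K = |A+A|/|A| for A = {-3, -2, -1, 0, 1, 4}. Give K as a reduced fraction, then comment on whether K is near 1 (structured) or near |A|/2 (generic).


|A| = 6.
Compute A + A by enumerating all 36 pairs.
A + A = {-6, -5, -4, -3, -2, -1, 0, 1, 2, 3, 4, 5, 8}, so |A + A| = 13.
K = |A + A| / |A| = 13/6 (already in lowest terms) ≈ 2.1667.
Reference: AP of size 6 gives K = 11/6 ≈ 1.8333; a fully generic set of size 6 gives K ≈ 3.5000.

|A| = 6, |A + A| = 13, K = 13/6.


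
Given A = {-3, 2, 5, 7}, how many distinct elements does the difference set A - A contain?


A - A = {a - a' : a, a' ∈ A}; |A| = 4.
Bounds: 2|A|-1 ≤ |A - A| ≤ |A|² - |A| + 1, i.e. 7 ≤ |A - A| ≤ 13.
Note: 0 ∈ A - A always (from a - a). The set is symmetric: if d ∈ A - A then -d ∈ A - A.
Enumerate nonzero differences d = a - a' with a > a' (then include -d):
Positive differences: {2, 3, 5, 8, 10}
Full difference set: {0} ∪ (positive diffs) ∪ (negative diffs).
|A - A| = 1 + 2·5 = 11 (matches direct enumeration: 11).

|A - A| = 11


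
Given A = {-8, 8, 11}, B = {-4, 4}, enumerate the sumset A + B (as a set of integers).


A + B = {a + b : a ∈ A, b ∈ B}.
Enumerate all |A|·|B| = 3·2 = 6 pairs (a, b) and collect distinct sums.
a = -8: -8+-4=-12, -8+4=-4
a = 8: 8+-4=4, 8+4=12
a = 11: 11+-4=7, 11+4=15
Collecting distinct sums: A + B = {-12, -4, 4, 7, 12, 15}
|A + B| = 6

A + B = {-12, -4, 4, 7, 12, 15}


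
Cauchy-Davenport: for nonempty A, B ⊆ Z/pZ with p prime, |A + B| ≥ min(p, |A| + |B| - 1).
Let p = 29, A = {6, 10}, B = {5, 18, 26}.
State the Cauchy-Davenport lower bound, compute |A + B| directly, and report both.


Cauchy-Davenport: |A + B| ≥ min(p, |A| + |B| - 1) for A, B nonempty in Z/pZ.
|A| = 2, |B| = 3, p = 29.
CD lower bound = min(29, 2 + 3 - 1) = min(29, 4) = 4.
Compute A + B mod 29 directly:
a = 6: 6+5=11, 6+18=24, 6+26=3
a = 10: 10+5=15, 10+18=28, 10+26=7
A + B = {3, 7, 11, 15, 24, 28}, so |A + B| = 6.
Verify: 6 ≥ 4? Yes ✓.

CD lower bound = 4, actual |A + B| = 6.


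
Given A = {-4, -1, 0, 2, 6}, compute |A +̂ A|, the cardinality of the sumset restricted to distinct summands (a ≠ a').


Restricted sumset: A +̂ A = {a + a' : a ∈ A, a' ∈ A, a ≠ a'}.
Equivalently, take A + A and drop any sum 2a that is achievable ONLY as a + a for a ∈ A (i.e. sums representable only with equal summands).
Enumerate pairs (a, a') with a < a' (symmetric, so each unordered pair gives one sum; this covers all a ≠ a'):
  -4 + -1 = -5
  -4 + 0 = -4
  -4 + 2 = -2
  -4 + 6 = 2
  -1 + 0 = -1
  -1 + 2 = 1
  -1 + 6 = 5
  0 + 2 = 2
  0 + 6 = 6
  2 + 6 = 8
Collected distinct sums: {-5, -4, -2, -1, 1, 2, 5, 6, 8}
|A +̂ A| = 9
(Reference bound: |A +̂ A| ≥ 2|A| - 3 for |A| ≥ 2, with |A| = 5 giving ≥ 7.)

|A +̂ A| = 9


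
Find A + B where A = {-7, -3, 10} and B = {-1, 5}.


A + B = {a + b : a ∈ A, b ∈ B}.
Enumerate all |A|·|B| = 3·2 = 6 pairs (a, b) and collect distinct sums.
a = -7: -7+-1=-8, -7+5=-2
a = -3: -3+-1=-4, -3+5=2
a = 10: 10+-1=9, 10+5=15
Collecting distinct sums: A + B = {-8, -4, -2, 2, 9, 15}
|A + B| = 6

A + B = {-8, -4, -2, 2, 9, 15}


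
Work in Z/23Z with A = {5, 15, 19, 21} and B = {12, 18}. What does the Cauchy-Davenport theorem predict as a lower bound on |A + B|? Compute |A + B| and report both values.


Cauchy-Davenport: |A + B| ≥ min(p, |A| + |B| - 1) for A, B nonempty in Z/pZ.
|A| = 4, |B| = 2, p = 23.
CD lower bound = min(23, 4 + 2 - 1) = min(23, 5) = 5.
Compute A + B mod 23 directly:
a = 5: 5+12=17, 5+18=0
a = 15: 15+12=4, 15+18=10
a = 19: 19+12=8, 19+18=14
a = 21: 21+12=10, 21+18=16
A + B = {0, 4, 8, 10, 14, 16, 17}, so |A + B| = 7.
Verify: 7 ≥ 5? Yes ✓.

CD lower bound = 5, actual |A + B| = 7.


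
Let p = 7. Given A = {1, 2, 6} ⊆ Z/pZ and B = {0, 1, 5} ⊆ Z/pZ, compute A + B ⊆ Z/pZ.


Work in Z/7Z: reduce every sum a + b modulo 7.
Enumerate all 9 pairs:
a = 1: 1+0=1, 1+1=2, 1+5=6
a = 2: 2+0=2, 2+1=3, 2+5=0
a = 6: 6+0=6, 6+1=0, 6+5=4
Distinct residues collected: {0, 1, 2, 3, 4, 6}
|A + B| = 6 (out of 7 total residues).

A + B = {0, 1, 2, 3, 4, 6}


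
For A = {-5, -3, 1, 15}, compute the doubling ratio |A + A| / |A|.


|A| = 4.
Compute A + A by enumerating all 16 pairs.
A + A = {-10, -8, -6, -4, -2, 2, 10, 12, 16, 30}, so |A + A| = 10.
K = |A + A| / |A| = 10/4 = 5/2 ≈ 2.5000.
Reference: AP of size 4 gives K = 7/4 ≈ 1.7500; a fully generic set of size 4 gives K ≈ 2.5000.

|A| = 4, |A + A| = 10, K = 10/4 = 5/2.


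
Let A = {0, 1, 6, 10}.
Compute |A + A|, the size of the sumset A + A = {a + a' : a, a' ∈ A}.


A + A = {a + a' : a, a' ∈ A}; |A| = 4.
General bounds: 2|A| - 1 ≤ |A + A| ≤ |A|(|A|+1)/2, i.e. 7 ≤ |A + A| ≤ 10.
Lower bound 2|A|-1 is attained iff A is an arithmetic progression.
Enumerate sums a + a' for a ≤ a' (symmetric, so this suffices):
a = 0: 0+0=0, 0+1=1, 0+6=6, 0+10=10
a = 1: 1+1=2, 1+6=7, 1+10=11
a = 6: 6+6=12, 6+10=16
a = 10: 10+10=20
Distinct sums: {0, 1, 2, 6, 7, 10, 11, 12, 16, 20}
|A + A| = 10

|A + A| = 10


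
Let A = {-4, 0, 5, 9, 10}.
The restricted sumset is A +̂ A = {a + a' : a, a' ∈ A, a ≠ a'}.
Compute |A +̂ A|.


Restricted sumset: A +̂ A = {a + a' : a ∈ A, a' ∈ A, a ≠ a'}.
Equivalently, take A + A and drop any sum 2a that is achievable ONLY as a + a for a ∈ A (i.e. sums representable only with equal summands).
Enumerate pairs (a, a') with a < a' (symmetric, so each unordered pair gives one sum; this covers all a ≠ a'):
  -4 + 0 = -4
  -4 + 5 = 1
  -4 + 9 = 5
  -4 + 10 = 6
  0 + 5 = 5
  0 + 9 = 9
  0 + 10 = 10
  5 + 9 = 14
  5 + 10 = 15
  9 + 10 = 19
Collected distinct sums: {-4, 1, 5, 6, 9, 10, 14, 15, 19}
|A +̂ A| = 9
(Reference bound: |A +̂ A| ≥ 2|A| - 3 for |A| ≥ 2, with |A| = 5 giving ≥ 7.)

|A +̂ A| = 9


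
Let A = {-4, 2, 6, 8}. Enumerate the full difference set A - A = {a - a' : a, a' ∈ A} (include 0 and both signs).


A - A = {a - a' : a, a' ∈ A}.
Compute a - a' for each ordered pair (a, a'):
a = -4: -4--4=0, -4-2=-6, -4-6=-10, -4-8=-12
a = 2: 2--4=6, 2-2=0, 2-6=-4, 2-8=-6
a = 6: 6--4=10, 6-2=4, 6-6=0, 6-8=-2
a = 8: 8--4=12, 8-2=6, 8-6=2, 8-8=0
Collecting distinct values (and noting 0 appears from a-a):
A - A = {-12, -10, -6, -4, -2, 0, 2, 4, 6, 10, 12}
|A - A| = 11

A - A = {-12, -10, -6, -4, -2, 0, 2, 4, 6, 10, 12}


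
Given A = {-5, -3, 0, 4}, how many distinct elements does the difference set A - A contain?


A - A = {a - a' : a, a' ∈ A}; |A| = 4.
Bounds: 2|A|-1 ≤ |A - A| ≤ |A|² - |A| + 1, i.e. 7 ≤ |A - A| ≤ 13.
Note: 0 ∈ A - A always (from a - a). The set is symmetric: if d ∈ A - A then -d ∈ A - A.
Enumerate nonzero differences d = a - a' with a > a' (then include -d):
Positive differences: {2, 3, 4, 5, 7, 9}
Full difference set: {0} ∪ (positive diffs) ∪ (negative diffs).
|A - A| = 1 + 2·6 = 13 (matches direct enumeration: 13).

|A - A| = 13


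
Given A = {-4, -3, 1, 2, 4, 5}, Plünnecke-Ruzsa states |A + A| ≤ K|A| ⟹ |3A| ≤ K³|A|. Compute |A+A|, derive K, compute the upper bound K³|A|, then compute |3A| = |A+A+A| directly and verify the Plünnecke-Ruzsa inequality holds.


|A| = 6.
Step 1: Compute A + A by enumerating all 36 pairs.
A + A = {-8, -7, -6, -3, -2, -1, 0, 1, 2, 3, 4, 5, 6, 7, 8, 9, 10}, so |A + A| = 17.
Step 2: Doubling constant K = |A + A|/|A| = 17/6 = 17/6 ≈ 2.8333.
Step 3: Plünnecke-Ruzsa gives |3A| ≤ K³·|A| = (2.8333)³ · 6 ≈ 136.4722.
Step 4: Compute 3A = A + A + A directly by enumerating all triples (a,b,c) ∈ A³; |3A| = 27.
Step 5: Check 27 ≤ 136.4722? Yes ✓.

K = 17/6, Plünnecke-Ruzsa bound K³|A| ≈ 136.4722, |3A| = 27, inequality holds.


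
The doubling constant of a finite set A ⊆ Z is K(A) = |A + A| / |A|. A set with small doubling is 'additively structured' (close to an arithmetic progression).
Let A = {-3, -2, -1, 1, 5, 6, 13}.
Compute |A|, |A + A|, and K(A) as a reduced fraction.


|A| = 7.
Compute A + A by enumerating all 49 pairs.
A + A = {-6, -5, -4, -3, -2, -1, 0, 2, 3, 4, 5, 6, 7, 10, 11, 12, 14, 18, 19, 26}, so |A + A| = 20.
K = |A + A| / |A| = 20/7 (already in lowest terms) ≈ 2.8571.
Reference: AP of size 7 gives K = 13/7 ≈ 1.8571; a fully generic set of size 7 gives K ≈ 4.0000.

|A| = 7, |A + A| = 20, K = 20/7.


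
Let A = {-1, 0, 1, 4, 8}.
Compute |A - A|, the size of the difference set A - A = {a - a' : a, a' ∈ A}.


A - A = {a - a' : a, a' ∈ A}; |A| = 5.
Bounds: 2|A|-1 ≤ |A - A| ≤ |A|² - |A| + 1, i.e. 9 ≤ |A - A| ≤ 21.
Note: 0 ∈ A - A always (from a - a). The set is symmetric: if d ∈ A - A then -d ∈ A - A.
Enumerate nonzero differences d = a - a' with a > a' (then include -d):
Positive differences: {1, 2, 3, 4, 5, 7, 8, 9}
Full difference set: {0} ∪ (positive diffs) ∪ (negative diffs).
|A - A| = 1 + 2·8 = 17 (matches direct enumeration: 17).

|A - A| = 17


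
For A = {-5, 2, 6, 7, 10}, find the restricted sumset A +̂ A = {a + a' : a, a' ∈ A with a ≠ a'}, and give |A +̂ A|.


Restricted sumset: A +̂ A = {a + a' : a ∈ A, a' ∈ A, a ≠ a'}.
Equivalently, take A + A and drop any sum 2a that is achievable ONLY as a + a for a ∈ A (i.e. sums representable only with equal summands).
Enumerate pairs (a, a') with a < a' (symmetric, so each unordered pair gives one sum; this covers all a ≠ a'):
  -5 + 2 = -3
  -5 + 6 = 1
  -5 + 7 = 2
  -5 + 10 = 5
  2 + 6 = 8
  2 + 7 = 9
  2 + 10 = 12
  6 + 7 = 13
  6 + 10 = 16
  7 + 10 = 17
Collected distinct sums: {-3, 1, 2, 5, 8, 9, 12, 13, 16, 17}
|A +̂ A| = 10
(Reference bound: |A +̂ A| ≥ 2|A| - 3 for |A| ≥ 2, with |A| = 5 giving ≥ 7.)

|A +̂ A| = 10


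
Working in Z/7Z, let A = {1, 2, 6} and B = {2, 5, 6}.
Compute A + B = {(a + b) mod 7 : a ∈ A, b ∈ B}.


Work in Z/7Z: reduce every sum a + b modulo 7.
Enumerate all 9 pairs:
a = 1: 1+2=3, 1+5=6, 1+6=0
a = 2: 2+2=4, 2+5=0, 2+6=1
a = 6: 6+2=1, 6+5=4, 6+6=5
Distinct residues collected: {0, 1, 3, 4, 5, 6}
|A + B| = 6 (out of 7 total residues).

A + B = {0, 1, 3, 4, 5, 6}


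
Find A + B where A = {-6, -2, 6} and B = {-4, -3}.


A + B = {a + b : a ∈ A, b ∈ B}.
Enumerate all |A|·|B| = 3·2 = 6 pairs (a, b) and collect distinct sums.
a = -6: -6+-4=-10, -6+-3=-9
a = -2: -2+-4=-6, -2+-3=-5
a = 6: 6+-4=2, 6+-3=3
Collecting distinct sums: A + B = {-10, -9, -6, -5, 2, 3}
|A + B| = 6

A + B = {-10, -9, -6, -5, 2, 3}


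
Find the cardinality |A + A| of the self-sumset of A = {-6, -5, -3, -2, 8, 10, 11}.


A + A = {a + a' : a, a' ∈ A}; |A| = 7.
General bounds: 2|A| - 1 ≤ |A + A| ≤ |A|(|A|+1)/2, i.e. 13 ≤ |A + A| ≤ 28.
Lower bound 2|A|-1 is attained iff A is an arithmetic progression.
Enumerate sums a + a' for a ≤ a' (symmetric, so this suffices):
a = -6: -6+-6=-12, -6+-5=-11, -6+-3=-9, -6+-2=-8, -6+8=2, -6+10=4, -6+11=5
a = -5: -5+-5=-10, -5+-3=-8, -5+-2=-7, -5+8=3, -5+10=5, -5+11=6
a = -3: -3+-3=-6, -3+-2=-5, -3+8=5, -3+10=7, -3+11=8
a = -2: -2+-2=-4, -2+8=6, -2+10=8, -2+11=9
a = 8: 8+8=16, 8+10=18, 8+11=19
a = 10: 10+10=20, 10+11=21
a = 11: 11+11=22
Distinct sums: {-12, -11, -10, -9, -8, -7, -6, -5, -4, 2, 3, 4, 5, 6, 7, 8, 9, 16, 18, 19, 20, 21, 22}
|A + A| = 23

|A + A| = 23


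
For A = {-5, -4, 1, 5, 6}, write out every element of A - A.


A - A = {a - a' : a, a' ∈ A}.
Compute a - a' for each ordered pair (a, a'):
a = -5: -5--5=0, -5--4=-1, -5-1=-6, -5-5=-10, -5-6=-11
a = -4: -4--5=1, -4--4=0, -4-1=-5, -4-5=-9, -4-6=-10
a = 1: 1--5=6, 1--4=5, 1-1=0, 1-5=-4, 1-6=-5
a = 5: 5--5=10, 5--4=9, 5-1=4, 5-5=0, 5-6=-1
a = 6: 6--5=11, 6--4=10, 6-1=5, 6-5=1, 6-6=0
Collecting distinct values (and noting 0 appears from a-a):
A - A = {-11, -10, -9, -6, -5, -4, -1, 0, 1, 4, 5, 6, 9, 10, 11}
|A - A| = 15

A - A = {-11, -10, -9, -6, -5, -4, -1, 0, 1, 4, 5, 6, 9, 10, 11}


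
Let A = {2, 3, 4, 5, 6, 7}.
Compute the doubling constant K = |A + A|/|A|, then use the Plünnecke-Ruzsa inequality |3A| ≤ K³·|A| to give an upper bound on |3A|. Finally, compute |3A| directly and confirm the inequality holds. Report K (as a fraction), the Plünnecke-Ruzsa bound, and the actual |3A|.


|A| = 6.
Step 1: Compute A + A by enumerating all 36 pairs.
A + A = {4, 5, 6, 7, 8, 9, 10, 11, 12, 13, 14}, so |A + A| = 11.
Step 2: Doubling constant K = |A + A|/|A| = 11/6 = 11/6 ≈ 1.8333.
Step 3: Plünnecke-Ruzsa gives |3A| ≤ K³·|A| = (1.8333)³ · 6 ≈ 36.9722.
Step 4: Compute 3A = A + A + A directly by enumerating all triples (a,b,c) ∈ A³; |3A| = 16.
Step 5: Check 16 ≤ 36.9722? Yes ✓.

K = 11/6, Plünnecke-Ruzsa bound K³|A| ≈ 36.9722, |3A| = 16, inequality holds.
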